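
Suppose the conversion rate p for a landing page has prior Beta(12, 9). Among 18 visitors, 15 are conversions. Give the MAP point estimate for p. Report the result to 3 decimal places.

Prior: Beta(12, 9).
Data: 15 successes in 18 trials. The binomial likelihood contributes p^15(1−p)^3, so the posterior is Beta(12+15, 9+3) = Beta(27, 12).
For Beta(a, b) with a, b > 1 the mode is (a−1)/(a+b−2) = 26/37 ≈ 0.703.

p̂_MAP = 0.703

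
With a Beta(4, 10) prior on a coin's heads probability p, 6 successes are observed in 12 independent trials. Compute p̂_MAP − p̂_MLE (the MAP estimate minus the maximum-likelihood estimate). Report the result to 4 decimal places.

MAP − MLE = -0.1250

Posterior is Beta(10, 16); MAP = (10−1)/(26−2) = 9/24 ≈ 0.37500.
MLE ignores the prior: p̂_MLE = k/n = 6/12 ≈ 0.50000.
Difference = 9/24 − 6/12 = -1/8 ≈ -0.1250.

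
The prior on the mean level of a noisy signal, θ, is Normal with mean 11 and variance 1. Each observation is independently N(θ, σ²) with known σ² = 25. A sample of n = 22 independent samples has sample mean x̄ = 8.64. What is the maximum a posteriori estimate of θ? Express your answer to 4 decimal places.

θ̂_MAP = 9.8953

n = 22, x̄ = 8.64.
For a Normal prior and Normal likelihood with known variance, the posterior is Normal; its mode equals its mean, the precision-weighted average.
Prior precision 1/σ₀² = 1/1 = 1; data precision n/σ² = 22/25 = 0.88.
θ̂ = (1·11 + 0.88·8.64) / (1 + 0.88) = 18.6032/1.88 = 11627/1175 ≈ 9.8953.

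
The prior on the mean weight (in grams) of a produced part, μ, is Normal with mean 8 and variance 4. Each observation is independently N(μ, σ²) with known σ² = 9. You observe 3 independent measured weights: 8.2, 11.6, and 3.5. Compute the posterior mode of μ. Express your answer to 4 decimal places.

μ̂_MAP = 7.8667

n = 3; x̄ = (8.2 + 11.6 + 3.5)/3 = 23.3/3 = 233/30 ≈ 7.7667.
For a Normal prior and Normal likelihood with known variance, the posterior is Normal; its mode equals its mean, the precision-weighted average.
Prior precision 1/σ₀² = 1/4 = 0.25; data precision n/σ² = 3/9 = 1/3.
μ̂ = (0.25·8 + (1/3)·(233/30)) / (0.25 + 1/3) = (413/90)/(7/12) = 118/15 ≈ 7.8667.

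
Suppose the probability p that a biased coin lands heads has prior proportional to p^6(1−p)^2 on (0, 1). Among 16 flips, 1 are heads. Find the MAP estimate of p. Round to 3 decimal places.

p̂_MAP = 0.292

The prior density ∝ p^6(1−p)^2 is the kernel of Beta(7, 3).
Data: 1 success in 16 trials. The binomial likelihood contributes p(1−p)^15, so the posterior is Beta(7+1, 3+15) = Beta(8, 18).
For Beta(a, b) with a, b > 1 the mode is (a−1)/(a+b−2) = 7/24 ≈ 0.292.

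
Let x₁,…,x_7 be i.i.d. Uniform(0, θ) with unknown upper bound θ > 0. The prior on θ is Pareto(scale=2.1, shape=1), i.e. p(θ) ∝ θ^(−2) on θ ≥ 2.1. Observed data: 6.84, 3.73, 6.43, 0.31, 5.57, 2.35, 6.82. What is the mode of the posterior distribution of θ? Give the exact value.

The Uniform(0, θ) likelihood is θ^(−n) for θ ≥ max(xᵢ), zero otherwise. Here max(xᵢ) = 6.84.
Posterior ∝ θ^(−2) · θ^(−7) = θ^(−9) on θ ≥ max(2.1, 6.84) = 6.84.
This density is strictly decreasing in θ, so the posterior mode lies at the lower boundary of the support.

θ̂_MAP = 6.84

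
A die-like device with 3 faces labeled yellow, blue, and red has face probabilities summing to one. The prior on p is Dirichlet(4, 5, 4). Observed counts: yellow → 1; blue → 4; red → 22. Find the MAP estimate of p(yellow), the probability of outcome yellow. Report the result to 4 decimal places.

MAP estimate of p(yellow) = 0.1081

The posterior is Dirichlet(αᵢ + nᵢ) = Dirichlet(5, 9, 26).
For a Dirichlet(a₁,…,a_K) with all aᵢ > 1, the mode has j-th component (aⱼ − 1)/(Σaᵢ − K).
Here Σaᵢ = 40 and K = 3, so p(yellow) = (5 − 1)/(40 − 3) = 4/37 ≈ 0.1081.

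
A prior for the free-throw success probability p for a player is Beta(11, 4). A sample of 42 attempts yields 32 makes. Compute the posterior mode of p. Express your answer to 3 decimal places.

Prior: Beta(11, 4).
Data: 32 successes in 42 trials. The binomial likelihood contributes p^32(1−p)^10, so the posterior is Beta(11+32, 4+10) = Beta(43, 14).
For Beta(a, b) with a, b > 1 the mode is (a−1)/(a+b−2) = 42/55 ≈ 0.764.

p̂_MAP = 0.764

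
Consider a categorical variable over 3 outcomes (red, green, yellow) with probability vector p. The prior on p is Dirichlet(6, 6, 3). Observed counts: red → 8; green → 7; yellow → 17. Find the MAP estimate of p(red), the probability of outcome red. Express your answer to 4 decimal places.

MAP estimate of p(red) = 0.2955

The posterior is Dirichlet(αᵢ + nᵢ) = Dirichlet(14, 13, 20).
For a Dirichlet(a₁,…,a_K) with all aᵢ > 1, the mode has j-th component (aⱼ − 1)/(Σaᵢ − K).
Here Σaᵢ = 47 and K = 3, so p(red) = (14 − 1)/(47 − 3) = 13/44 ≈ 0.2955.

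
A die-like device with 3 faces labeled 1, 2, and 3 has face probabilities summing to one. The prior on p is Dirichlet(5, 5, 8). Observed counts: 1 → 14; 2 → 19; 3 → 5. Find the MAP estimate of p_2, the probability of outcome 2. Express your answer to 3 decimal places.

MAP estimate: 0.434

The posterior is Dirichlet(αᵢ + nᵢ) = Dirichlet(19, 24, 13).
For a Dirichlet(a₁,…,a_K) with all aᵢ > 1, the mode has j-th component (aⱼ − 1)/(Σaᵢ − K).
Here Σaᵢ = 56 and K = 3, so p_2 = (24 − 1)/(56 − 3) = 23/53 ≈ 0.434.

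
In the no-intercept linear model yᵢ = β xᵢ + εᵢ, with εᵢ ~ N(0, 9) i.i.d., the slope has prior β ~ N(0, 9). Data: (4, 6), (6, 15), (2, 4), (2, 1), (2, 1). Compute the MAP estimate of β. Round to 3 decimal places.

β̂_MAP = 1.938

log p(β | y) = −Σ(yᵢ − βxᵢ)²/(2·9) − β²/(2·9) + const.
Setting the derivative to zero: Σxᵢ(yᵢ − βxᵢ)/9 − β/9 = 0, so β = Σxᵢyᵢ / (Σxᵢ² + σ²/τ²).
Σxᵢyᵢ = 4·6 + 6·15 + 2·4 + 2·1 + 2·1 = 126; Σxᵢ² = 64; σ²/τ² = 1.
β̂_MAP = 126 / (64 + 1) = 126/65 ≈ 1.938.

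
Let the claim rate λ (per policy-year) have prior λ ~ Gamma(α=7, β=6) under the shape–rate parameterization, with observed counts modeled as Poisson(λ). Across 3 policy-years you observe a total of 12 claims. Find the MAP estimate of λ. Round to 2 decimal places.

Σxᵢ = 12, n = 3.
Posterior ∝ λ^6e^(−6λ) · λ^12e^(−3λ) = λ^18e^(−9λ), i.e. Gamma(shape=19, rate=9).
The mode of a Gamma(a, b) with a ≥ 1 (shape–rate) is (a−1)/b = 18/9 ≈ 2.00.

λ̂_MAP = 2.00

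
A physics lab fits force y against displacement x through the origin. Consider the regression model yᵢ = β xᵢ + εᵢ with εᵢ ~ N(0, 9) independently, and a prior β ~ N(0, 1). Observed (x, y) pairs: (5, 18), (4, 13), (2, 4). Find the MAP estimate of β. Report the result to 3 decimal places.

log p(β | y) = −Σ(yᵢ − βxᵢ)²/(2·9) − β²/(2·1) + const.
Setting the derivative to zero: Σxᵢ(yᵢ − βxᵢ)/9 − β/1 = 0, so β = Σxᵢyᵢ / (Σxᵢ² + σ²/τ²).
Σxᵢyᵢ = 5·18 + 4·13 + 2·4 = 150; Σxᵢ² = 45; σ²/τ² = 9.
β̂_MAP = 150 / (45 + 9) = 150/54 ≈ 2.778.

β̂_MAP = 2.778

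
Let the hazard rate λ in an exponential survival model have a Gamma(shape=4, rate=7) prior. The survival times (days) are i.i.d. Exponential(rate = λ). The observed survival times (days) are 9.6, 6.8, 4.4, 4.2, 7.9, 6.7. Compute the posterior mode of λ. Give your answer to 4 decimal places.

The Exponential(rate=λ) likelihood is ∝ λ^n e^(−λΣtᵢ). Here n = 6 and Σtᵢ = 9.6 + 6.8 + 4.4 + 4.2 + 7.9 + 6.7 = 39.6.
Posterior ∝ λ^3e^(−7λ) · λ^6e^(−39.6λ) = λ^9e^(−46.6λ), i.e. Gamma(10, 46.6).
Mode = (a−1)/b = 9/46.6 ≈ 0.1931.

λ̂_MAP = 0.1931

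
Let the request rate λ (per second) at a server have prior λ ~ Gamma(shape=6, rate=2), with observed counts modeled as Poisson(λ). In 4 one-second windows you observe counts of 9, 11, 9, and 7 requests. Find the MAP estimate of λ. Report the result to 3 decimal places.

Σxᵢ = 9+11+9+7 = 36, with n = 4.
Posterior ∝ λ^5e^(−2λ) · λ^36e^(−4λ) = λ^41e^(−6λ), i.e. Gamma(shape=42, rate=6).
The mode of a Gamma(a, b) with a ≥ 1 (shape–rate) is (a−1)/b = 41/6 ≈ 6.833.

λ̂_MAP = 6.833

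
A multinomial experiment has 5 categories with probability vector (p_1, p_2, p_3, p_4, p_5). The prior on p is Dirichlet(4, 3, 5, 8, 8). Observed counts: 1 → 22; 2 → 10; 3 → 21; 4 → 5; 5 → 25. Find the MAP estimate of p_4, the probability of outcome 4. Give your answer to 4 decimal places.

MAP estimate: 0.1132

The posterior is Dirichlet(αᵢ + nᵢ) = Dirichlet(26, 13, 26, 13, 33).
For a Dirichlet(a₁,…,a_K) with all aᵢ > 1, the mode has j-th component (aⱼ − 1)/(Σaᵢ − K).
Here Σaᵢ = 111 and K = 5, so p_4 = (13 − 1)/(111 − 5) = 12/106 ≈ 0.1132.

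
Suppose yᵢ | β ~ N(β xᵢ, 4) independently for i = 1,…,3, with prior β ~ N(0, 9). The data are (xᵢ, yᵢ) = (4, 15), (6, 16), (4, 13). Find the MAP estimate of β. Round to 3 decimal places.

β̂_MAP = 3.039

log p(β | y) = −Σ(yᵢ − βxᵢ)²/(2·4) − β²/(2·9) + const.
Setting the derivative to zero: Σxᵢ(yᵢ − βxᵢ)/4 − β/9 = 0, so β = Σxᵢyᵢ / (Σxᵢ² + σ²/τ²).
Σxᵢyᵢ = 4·15 + 6·16 + 4·13 = 208; Σxᵢ² = 68; σ²/τ² = 4/9.
β̂_MAP = 208 / (68 + 4/9) = 208/(616/9) = 234/77 ≈ 3.039.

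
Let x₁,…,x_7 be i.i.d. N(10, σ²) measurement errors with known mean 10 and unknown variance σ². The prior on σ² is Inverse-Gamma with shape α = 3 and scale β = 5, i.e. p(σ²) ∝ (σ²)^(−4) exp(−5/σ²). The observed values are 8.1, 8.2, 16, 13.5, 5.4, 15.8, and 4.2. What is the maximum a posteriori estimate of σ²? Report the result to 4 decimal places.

Sum of squared deviations about the known mean: SS = (8.1−10)² + (8.2−10)² + (16−10)² + (13.5−10)² + (5.4−10)² + (15.8−10)² + (4.2−10)² = 143.54.
The Normal likelihood contributes (σ²)^(−n/2) exp(−SS/(2σ²)), so the posterior is Inverse-Gamma(α + n/2, β + SS/2) = Inverse-Gamma(6.5, 76.77).
The mode of Inverse-Gamma(a, b) is b/(a+1) = 76.77/7.5 ≈ 10.2360.

σ̂²_MAP = 10.2360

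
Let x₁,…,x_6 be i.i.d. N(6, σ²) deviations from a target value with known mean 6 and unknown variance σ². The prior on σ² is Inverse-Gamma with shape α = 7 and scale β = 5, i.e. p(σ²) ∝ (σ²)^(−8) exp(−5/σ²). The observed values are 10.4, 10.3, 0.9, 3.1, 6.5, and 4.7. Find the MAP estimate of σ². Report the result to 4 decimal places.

Sum of squared deviations about the known mean: SS = (10.4−6)² + (10.3−6)² + (0.9−6)² + (3.1−6)² + (6.5−6)² + (4.7−6)² = 74.21.
The Normal likelihood contributes (σ²)^(−n/2) exp(−SS/(2σ²)), so the posterior is Inverse-Gamma(α + n/2, β + SS/2) = Inverse-Gamma(10, 42.105).
The mode of Inverse-Gamma(a, b) is b/(a+1) = 42.105/11 ≈ 3.8277.

σ̂²_MAP = 3.8277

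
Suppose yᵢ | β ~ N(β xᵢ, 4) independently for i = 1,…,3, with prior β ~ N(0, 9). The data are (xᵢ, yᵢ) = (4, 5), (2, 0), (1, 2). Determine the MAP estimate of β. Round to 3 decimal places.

β̂_MAP = 1.026

log p(β | y) = −Σ(yᵢ − βxᵢ)²/(2·4) − β²/(2·9) + const.
Setting the derivative to zero: Σxᵢ(yᵢ − βxᵢ)/4 − β/9 = 0, so β = Σxᵢyᵢ / (Σxᵢ² + σ²/τ²).
Σxᵢyᵢ = 4·5 + 2·0 + 1·2 = 22; Σxᵢ² = 21; σ²/τ² = 4/9.
β̂_MAP = 22 / (21 + 4/9) = 22/(193/9) = 198/193 ≈ 1.026.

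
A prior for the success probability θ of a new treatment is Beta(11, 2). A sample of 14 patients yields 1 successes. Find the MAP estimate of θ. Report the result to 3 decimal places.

θ̂_MAP = 0.440

Prior: Beta(11, 2).
Data: 1 success in 14 trials. The binomial likelihood contributes θ(1−θ)^13, so the posterior is Beta(11+1, 2+13) = Beta(12, 15).
For Beta(a, b) with a, b > 1 the mode is (a−1)/(a+b−2) = 11/25 ≈ 0.440.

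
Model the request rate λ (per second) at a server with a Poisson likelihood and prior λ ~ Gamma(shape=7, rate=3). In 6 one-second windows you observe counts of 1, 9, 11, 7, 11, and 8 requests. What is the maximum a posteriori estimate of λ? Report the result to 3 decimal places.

Σxᵢ = 1+9+11+7+11+8 = 47, with n = 6.
Posterior ∝ λ^6e^(−3λ) · λ^47e^(−6λ) = λ^53e^(−9λ), i.e. Gamma(shape=54, rate=9).
The mode of a Gamma(a, b) with a ≥ 1 (shape–rate) is (a−1)/b = 53/9 ≈ 5.889.

λ̂_MAP = 5.889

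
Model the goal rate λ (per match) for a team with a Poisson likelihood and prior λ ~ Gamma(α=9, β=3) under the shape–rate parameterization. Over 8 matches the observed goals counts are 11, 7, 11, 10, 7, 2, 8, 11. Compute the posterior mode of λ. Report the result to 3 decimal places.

Σxᵢ = 11+7+11+10+7+2+8+11 = 67, with n = 8.
Posterior ∝ λ^8e^(−3λ) · λ^67e^(−8λ) = λ^75e^(−11λ), i.e. Gamma(shape=76, rate=11).
The mode of a Gamma(a, b) with a ≥ 1 (shape–rate) is (a−1)/b = 75/11 ≈ 6.818.

λ̂_MAP = 6.818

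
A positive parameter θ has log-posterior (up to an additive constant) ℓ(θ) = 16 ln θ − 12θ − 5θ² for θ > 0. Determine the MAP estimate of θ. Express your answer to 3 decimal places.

ℓ'(θ) = 16/θ − 12 − 10θ. Setting this to zero and multiplying by θ: 10θ² + 12θ − 16 = 0.
θ = (−12 + √(12² + 4·10·16)) / (2·10) = (−12 + √784) / 20 = (−12 + 28)/20 = 4/5.
ℓ''(θ) = −16/θ² − 10 < 0, confirming a maximum.

θ̂_MAP = 0.800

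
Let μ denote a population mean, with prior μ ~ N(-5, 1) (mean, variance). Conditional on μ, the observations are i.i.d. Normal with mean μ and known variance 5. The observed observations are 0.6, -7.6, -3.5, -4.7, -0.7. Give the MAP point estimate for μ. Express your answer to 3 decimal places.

n = 5; x̄ = (0.6 + (-7.6) + (-3.5) + (-4.7) + (-0.7))/5 = -15.9/5 = -3.18.
For a Normal prior and Normal likelihood with known variance, the posterior is Normal; its mode equals its mean, the precision-weighted average.
Prior precision 1/σ₀² = 1/1 = 1; data precision n/σ² = 5/5 = 1.
μ̂ = (1·(-5) + 1·(-3.18)) / (1 + 1) = (-8.18)/2 = -4.090.

μ̂_MAP = -4.090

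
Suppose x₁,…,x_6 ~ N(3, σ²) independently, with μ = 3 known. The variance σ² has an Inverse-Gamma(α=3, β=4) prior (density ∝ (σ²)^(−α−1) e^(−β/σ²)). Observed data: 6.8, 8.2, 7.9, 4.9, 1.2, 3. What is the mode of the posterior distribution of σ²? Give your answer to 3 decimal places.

Sum of squared deviations about the known mean: SS = (6.8−3)² + (8.2−3)² + (7.9−3)² + (4.9−3)² + (1.2−3)² + (3−3)² = 72.34.
The Normal likelihood contributes (σ²)^(−n/2) exp(−SS/(2σ²)), so the posterior is Inverse-Gamma(α + n/2, β + SS/2) = Inverse-Gamma(6, 40.17).
The mode of Inverse-Gamma(a, b) is b/(a+1) = 40.17/7 ≈ 5.739.

σ̂²_MAP = 5.739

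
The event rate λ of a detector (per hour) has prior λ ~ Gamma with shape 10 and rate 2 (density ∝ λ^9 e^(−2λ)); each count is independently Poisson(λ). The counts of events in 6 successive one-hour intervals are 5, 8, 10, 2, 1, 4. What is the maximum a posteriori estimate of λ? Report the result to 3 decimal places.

Σxᵢ = 5+8+10+2+1+4 = 30, with n = 6.
Posterior ∝ λ^9e^(−2λ) · λ^30e^(−6λ) = λ^39e^(−8λ), i.e. Gamma(shape=40, rate=8).
The mode of a Gamma(a, b) with a ≥ 1 (shape–rate) is (a−1)/b = 39/8 ≈ 4.875.

λ̂_MAP = 4.875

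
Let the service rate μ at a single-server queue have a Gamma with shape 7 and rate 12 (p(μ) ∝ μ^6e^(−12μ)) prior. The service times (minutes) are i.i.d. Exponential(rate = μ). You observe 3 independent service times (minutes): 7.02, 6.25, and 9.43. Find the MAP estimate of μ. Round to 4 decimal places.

μ̂_MAP = 0.2594

The Exponential(rate=μ) likelihood is ∝ μ^n e^(−μΣtᵢ). Here n = 3 and Σtᵢ = 7.02 + 6.25 + 9.43 = 22.70.
Posterior ∝ μ^6e^(−12μ) · μ^3e^(−22.70μ) = μ^9e^(−34.70μ), i.e. Gamma(10, 34.70).
Mode = (a−1)/b = 9/34.70 ≈ 0.2594.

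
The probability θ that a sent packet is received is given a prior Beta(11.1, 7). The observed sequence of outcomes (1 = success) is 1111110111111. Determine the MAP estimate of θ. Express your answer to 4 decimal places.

Prior: Beta(11.1, 7).
Data: 12 successes in 13 trials (from the sequence). The binomial likelihood contributes θ^12(1−θ)^1, so the posterior is Beta(11.1+12, 7+1) = Beta(23.1, 8).
For Beta(a, b) with a, b > 1 the mode is (a−1)/(a+b−2) = 22.1/29.1 ≈ 0.7595.

θ̂_MAP = 0.7595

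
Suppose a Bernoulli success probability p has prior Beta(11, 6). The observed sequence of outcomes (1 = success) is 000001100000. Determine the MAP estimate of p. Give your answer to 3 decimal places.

p̂_MAP = 0.444

Prior: Beta(11, 6).
Data: 2 successes in 12 trials (from the sequence). The binomial likelihood contributes p^2(1−p)^10, so the posterior is Beta(11+2, 6+10) = Beta(13, 16).
For Beta(a, b) with a, b > 1 the mode is (a−1)/(a+b−2) = 12/27 ≈ 0.444.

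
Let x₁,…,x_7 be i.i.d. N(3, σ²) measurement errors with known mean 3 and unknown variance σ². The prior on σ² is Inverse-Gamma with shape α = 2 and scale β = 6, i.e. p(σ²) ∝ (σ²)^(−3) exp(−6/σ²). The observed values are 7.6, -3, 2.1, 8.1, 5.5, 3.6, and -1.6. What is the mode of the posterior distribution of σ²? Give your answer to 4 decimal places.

σ̂²_MAP = 9.5192

Sum of squared deviations about the known mean: SS = (7.6−3)² + (-3−3)² + (2.1−3)² + (8.1−3)² + (5.5−3)² + (3.6−3)² + (-1.6−3)² = 111.75.
The Normal likelihood contributes (σ²)^(−n/2) exp(−SS/(2σ²)), so the posterior is Inverse-Gamma(α + n/2, β + SS/2) = Inverse-Gamma(5.5, 61.875).
The mode of Inverse-Gamma(a, b) is b/(a+1) = 61.875/6.5 ≈ 9.5192.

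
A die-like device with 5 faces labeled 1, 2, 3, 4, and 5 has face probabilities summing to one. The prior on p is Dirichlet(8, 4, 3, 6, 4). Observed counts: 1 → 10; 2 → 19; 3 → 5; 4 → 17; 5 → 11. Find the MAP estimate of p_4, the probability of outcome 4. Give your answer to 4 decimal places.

MAP estimate: 0.2683

The posterior is Dirichlet(αᵢ + nᵢ) = Dirichlet(18, 23, 8, 23, 15).
For a Dirichlet(a₁,…,a_K) with all aᵢ > 1, the mode has j-th component (aⱼ − 1)/(Σaᵢ − K).
Here Σaᵢ = 87 and K = 5, so p_4 = (23 − 1)/(87 − 5) = 22/82 ≈ 0.2683.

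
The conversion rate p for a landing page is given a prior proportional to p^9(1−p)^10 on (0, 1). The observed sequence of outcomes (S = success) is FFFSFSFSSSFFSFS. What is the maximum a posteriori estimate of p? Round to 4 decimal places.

p̂_MAP = 0.4706

The prior density ∝ p^9(1−p)^10 is the kernel of Beta(10, 11).
Data: 7 successes in 15 trials (from the sequence). The binomial likelihood contributes p^7(1−p)^8, so the posterior is Beta(10+7, 11+8) = Beta(17, 19).
For Beta(a, b) with a, b > 1 the mode is (a−1)/(a+b−2) = 16/34 ≈ 0.4706.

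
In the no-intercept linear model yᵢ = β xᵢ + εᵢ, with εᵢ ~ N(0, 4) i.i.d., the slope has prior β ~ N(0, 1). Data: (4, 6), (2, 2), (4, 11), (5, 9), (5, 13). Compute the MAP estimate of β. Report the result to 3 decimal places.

log p(β | y) = −Σ(yᵢ − βxᵢ)²/(2·4) − β²/(2·1) + const.
Setting the derivative to zero: Σxᵢ(yᵢ − βxᵢ)/4 − β/1 = 0, so β = Σxᵢyᵢ / (Σxᵢ² + σ²/τ²).
Σxᵢyᵢ = 4·6 + 2·2 + 4·11 + 5·9 + 5·13 = 182; Σxᵢ² = 86; σ²/τ² = 4.
β̂_MAP = 182 / (86 + 4) = 182/90 ≈ 2.022.

β̂_MAP = 2.022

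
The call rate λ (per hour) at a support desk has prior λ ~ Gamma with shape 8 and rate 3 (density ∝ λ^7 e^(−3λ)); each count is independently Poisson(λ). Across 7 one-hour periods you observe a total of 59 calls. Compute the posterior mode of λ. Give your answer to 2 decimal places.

λ̂_MAP = 6.60

Σxᵢ = 59, n = 7.
Posterior ∝ λ^7e^(−3λ) · λ^59e^(−7λ) = λ^66e^(−10λ), i.e. Gamma(shape=67, rate=10).
The mode of a Gamma(a, b) with a ≥ 1 (shape–rate) is (a−1)/b = 66/10 ≈ 6.60.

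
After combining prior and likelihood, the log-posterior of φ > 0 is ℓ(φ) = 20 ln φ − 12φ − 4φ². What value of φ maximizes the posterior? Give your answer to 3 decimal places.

φ̂_MAP = 1.000

ℓ'(φ) = 20/φ − 12 − 8φ. Setting this to zero and multiplying by φ: 8φ² + 12φ − 20 = 0.
φ = (−12 + √(12² + 4·8·20)) / (2·8) = (−12 + √784) / 16 = (−12 + 28)/16 = 1.
ℓ''(φ) = −20/φ² − 8 < 0, confirming a maximum.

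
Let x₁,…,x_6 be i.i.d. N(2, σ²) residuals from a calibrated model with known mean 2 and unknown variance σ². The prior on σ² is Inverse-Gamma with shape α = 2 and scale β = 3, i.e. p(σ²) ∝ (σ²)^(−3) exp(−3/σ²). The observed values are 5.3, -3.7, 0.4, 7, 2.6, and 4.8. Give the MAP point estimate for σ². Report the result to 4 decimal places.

σ̂²_MAP = 7.0950

Sum of squared deviations about the known mean: SS = (5.3−2)² + (-3.7−2)² + (0.4−2)² + (7−2)² + (2.6−2)² + (4.8−2)² = 79.14.
The Normal likelihood contributes (σ²)^(−n/2) exp(−SS/(2σ²)), so the posterior is Inverse-Gamma(α + n/2, β + SS/2) = Inverse-Gamma(5, 42.57).
The mode of Inverse-Gamma(a, b) is b/(a+1) = 42.57/6 ≈ 7.0950.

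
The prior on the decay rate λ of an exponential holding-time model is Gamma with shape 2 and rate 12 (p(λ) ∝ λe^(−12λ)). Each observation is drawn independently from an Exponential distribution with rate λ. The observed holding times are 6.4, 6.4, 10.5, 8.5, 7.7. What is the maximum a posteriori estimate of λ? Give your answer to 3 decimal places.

λ̂_MAP = 0.117

The Exponential(rate=λ) likelihood is ∝ λ^n e^(−λΣtᵢ). Here n = 5 and Σtᵢ = 6.4 + 6.4 + 10.5 + 8.5 + 7.7 = 39.5.
Posterior ∝ λe^(−12λ) · λ^5e^(−39.5λ) = λ^6e^(−51.5λ), i.e. Gamma(7, 51.5).
Mode = (a−1)/b = 6/51.5 ≈ 0.117.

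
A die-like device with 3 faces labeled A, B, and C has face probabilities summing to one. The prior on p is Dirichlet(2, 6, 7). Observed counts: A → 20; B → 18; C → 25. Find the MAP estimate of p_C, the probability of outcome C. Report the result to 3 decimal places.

MAP estimate of p_C = 0.413

The posterior is Dirichlet(αᵢ + nᵢ) = Dirichlet(22, 24, 32).
For a Dirichlet(a₁,…,a_K) with all aᵢ > 1, the mode has j-th component (aⱼ − 1)/(Σaᵢ − K).
Here Σaᵢ = 78 and K = 3, so p_C = (32 − 1)/(78 − 3) = 31/75 ≈ 0.413.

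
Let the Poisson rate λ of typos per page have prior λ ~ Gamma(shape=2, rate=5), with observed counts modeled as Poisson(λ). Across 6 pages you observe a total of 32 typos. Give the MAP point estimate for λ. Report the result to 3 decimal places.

λ̂_MAP = 3.000

Σxᵢ = 32, n = 6.
Posterior ∝ λe^(−5λ) · λ^32e^(−6λ) = λ^33e^(−11λ), i.e. Gamma(shape=34, rate=11).
The mode of a Gamma(a, b) with a ≥ 1 (shape–rate) is (a−1)/b = 33/11 ≈ 3.000.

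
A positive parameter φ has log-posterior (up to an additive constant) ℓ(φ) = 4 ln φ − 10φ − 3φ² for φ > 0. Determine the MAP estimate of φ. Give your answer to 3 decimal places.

φ̂_MAP = 0.333

ℓ'(φ) = 4/φ − 10 − 6φ. Setting this to zero and multiplying by φ: 6φ² + 10φ − 4 = 0.
φ = (−10 + √(10² + 4·6·4)) / (2·6) = (−10 + √196) / 12 = (−10 + 14)/12 = 1/3.
ℓ''(φ) = −4/φ² − 6 < 0, confirming a maximum.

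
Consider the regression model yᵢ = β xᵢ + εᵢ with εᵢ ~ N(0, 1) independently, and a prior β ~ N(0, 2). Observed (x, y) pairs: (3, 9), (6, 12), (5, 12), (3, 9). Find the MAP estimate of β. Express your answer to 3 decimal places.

β̂_MAP = 2.340

log p(β | y) = −Σ(yᵢ − βxᵢ)²/(2·1) − β²/(2·2) + const.
Setting the derivative to zero: Σxᵢ(yᵢ − βxᵢ)/1 − β/2 = 0, so β = Σxᵢyᵢ / (Σxᵢ² + σ²/τ²).
Σxᵢyᵢ = 3·9 + 6·12 + 5·12 + 3·9 = 186; Σxᵢ² = 79; σ²/τ² = 0.5.
β̂_MAP = 186 / (79 + 0.5) = 186/79.5 ≈ 2.340.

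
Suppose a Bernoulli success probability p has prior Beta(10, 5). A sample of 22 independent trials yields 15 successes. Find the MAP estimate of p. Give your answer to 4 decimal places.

p̂_MAP = 0.6857

Prior: Beta(10, 5).
Data: 15 successes in 22 trials. The binomial likelihood contributes p^15(1−p)^7, so the posterior is Beta(10+15, 5+7) = Beta(25, 12).
For Beta(a, b) with a, b > 1 the mode is (a−1)/(a+b−2) = 24/35 ≈ 0.6857.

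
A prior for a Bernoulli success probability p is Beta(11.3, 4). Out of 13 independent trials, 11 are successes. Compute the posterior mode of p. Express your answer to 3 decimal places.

p̂_MAP = 0.810

Prior: Beta(11.3, 4).
Data: 11 successes in 13 trials. The binomial likelihood contributes p^11(1−p)^2, so the posterior is Beta(11.3+11, 4+2) = Beta(22.3, 6).
For Beta(a, b) with a, b > 1 the mode is (a−1)/(a+b−2) = 21.3/26.3 ≈ 0.810.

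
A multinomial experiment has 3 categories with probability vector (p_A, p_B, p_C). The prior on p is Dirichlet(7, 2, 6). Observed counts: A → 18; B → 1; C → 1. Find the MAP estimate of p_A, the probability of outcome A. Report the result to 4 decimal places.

The posterior is Dirichlet(αᵢ + nᵢ) = Dirichlet(25, 3, 7).
For a Dirichlet(a₁,…,a_K) with all aᵢ > 1, the mode has j-th component (aⱼ − 1)/(Σaᵢ − K).
Here Σaᵢ = 35 and K = 3, so p_A = (25 − 1)/(35 − 3) = 24/32 ≈ 0.7500.

MAP estimate of p_A = 0.7500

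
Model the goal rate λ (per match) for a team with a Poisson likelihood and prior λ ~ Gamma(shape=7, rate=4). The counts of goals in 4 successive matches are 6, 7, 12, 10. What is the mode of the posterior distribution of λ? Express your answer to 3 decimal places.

Σxᵢ = 6+7+12+10 = 35, with n = 4.
Posterior ∝ λ^6e^(−4λ) · λ^35e^(−4λ) = λ^41e^(−8λ), i.e. Gamma(shape=42, rate=8).
The mode of a Gamma(a, b) with a ≥ 1 (shape–rate) is (a−1)/b = 41/8 ≈ 5.125.

λ̂_MAP = 5.125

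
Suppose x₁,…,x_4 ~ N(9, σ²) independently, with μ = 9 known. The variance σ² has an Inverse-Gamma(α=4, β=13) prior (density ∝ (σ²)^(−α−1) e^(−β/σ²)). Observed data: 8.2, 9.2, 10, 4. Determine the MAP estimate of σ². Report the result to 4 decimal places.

σ̂²_MAP = 3.7629

Sum of squared deviations about the known mean: SS = (8.2−9)² + (9.2−9)² + (10−9)² + (4−9)² = 26.68.
The Normal likelihood contributes (σ²)^(−n/2) exp(−SS/(2σ²)), so the posterior is Inverse-Gamma(α + n/2, β + SS/2) = Inverse-Gamma(6, 26.34).
The mode of Inverse-Gamma(a, b) is b/(a+1) = 26.34/7 ≈ 3.7629.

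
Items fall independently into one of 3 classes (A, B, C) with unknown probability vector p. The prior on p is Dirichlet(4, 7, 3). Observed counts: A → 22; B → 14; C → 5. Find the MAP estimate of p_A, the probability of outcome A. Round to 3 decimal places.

MAP estimate of p_A = 0.481

The posterior is Dirichlet(αᵢ + nᵢ) = Dirichlet(26, 21, 8).
For a Dirichlet(a₁,…,a_K) with all aᵢ > 1, the mode has j-th component (aⱼ − 1)/(Σaᵢ − K).
Here Σaᵢ = 55 and K = 3, so p_A = (26 − 1)/(55 − 3) = 25/52 ≈ 0.481.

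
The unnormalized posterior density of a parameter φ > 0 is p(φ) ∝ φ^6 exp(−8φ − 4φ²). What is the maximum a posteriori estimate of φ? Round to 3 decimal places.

φ̂_MAP = 0.500

ℓ'(φ) = 6/φ − 8 − 8φ. Setting this to zero and multiplying by φ: 8φ² + 8φ − 6 = 0.
φ = (−8 + √(8² + 4·8·6)) / (2·8) = (−8 + √256) / 16 = (−8 + 16)/16 = 1/2.
ℓ''(φ) = −6/φ² − 8 < 0, confirming a maximum.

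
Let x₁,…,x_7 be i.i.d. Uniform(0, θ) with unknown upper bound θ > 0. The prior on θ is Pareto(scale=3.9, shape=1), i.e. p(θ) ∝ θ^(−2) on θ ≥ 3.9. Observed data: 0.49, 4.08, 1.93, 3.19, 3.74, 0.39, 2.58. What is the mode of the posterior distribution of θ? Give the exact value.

The Uniform(0, θ) likelihood is θ^(−n) for θ ≥ max(xᵢ), zero otherwise. Here max(xᵢ) = 4.08.
Posterior ∝ θ^(−2) · θ^(−7) = θ^(−9) on θ ≥ max(3.9, 4.08) = 4.08.
This density is strictly decreasing in θ, so the posterior mode lies at the lower boundary of the support.

θ̂_MAP = 4.08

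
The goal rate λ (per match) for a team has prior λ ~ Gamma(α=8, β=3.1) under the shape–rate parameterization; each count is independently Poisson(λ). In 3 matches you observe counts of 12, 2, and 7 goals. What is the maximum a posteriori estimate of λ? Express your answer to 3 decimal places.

Σxᵢ = 12+2+7 = 21, with n = 3.
Posterior ∝ λ^7e^(−3.1λ) · λ^21e^(−3λ) = λ^28e^(−6.1λ), i.e. Gamma(shape=29, rate=6.1).
The mode of a Gamma(a, b) with a ≥ 1 (shape–rate) is (a−1)/b = 28/6.1 ≈ 4.590.

λ̂_MAP = 4.590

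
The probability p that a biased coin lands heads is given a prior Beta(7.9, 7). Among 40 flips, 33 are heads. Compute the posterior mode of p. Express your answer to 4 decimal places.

p̂_MAP = 0.7543

Prior: Beta(7.9, 7).
Data: 33 successes in 40 trials. The binomial likelihood contributes p^33(1−p)^7, so the posterior is Beta(7.9+33, 7+7) = Beta(40.9, 14).
For Beta(a, b) with a, b > 1 the mode is (a−1)/(a+b−2) = 39.9/52.9 ≈ 0.7543.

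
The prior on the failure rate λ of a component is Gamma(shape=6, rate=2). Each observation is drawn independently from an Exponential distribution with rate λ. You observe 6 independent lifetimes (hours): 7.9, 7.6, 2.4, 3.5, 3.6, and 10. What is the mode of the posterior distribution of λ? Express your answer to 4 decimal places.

The Exponential(rate=λ) likelihood is ∝ λ^n e^(−λΣtᵢ). Here n = 6 and Σtᵢ = 7.9 + 7.6 + 2.4 + 3.5 + 3.6 + 10 = 35.
Posterior ∝ λ^5e^(−2λ) · λ^6e^(−35λ) = λ^11e^(−37λ), i.e. Gamma(12, 37).
Mode = (a−1)/b = 11/37 ≈ 0.2973.

λ̂_MAP = 0.2973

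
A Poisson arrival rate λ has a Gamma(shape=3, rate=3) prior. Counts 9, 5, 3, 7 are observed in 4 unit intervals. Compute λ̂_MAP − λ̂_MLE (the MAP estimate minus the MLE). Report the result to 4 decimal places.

Σxᵢ = 24. Posterior is Gamma(27, 7); MAP = (27−1)/7 = 26/7 ≈ 3.71429.
MLE = x̄ = 24/4 ≈ 6.00000.
Difference = 26/7 − 24/4 = -16/7 ≈ -2.2857.

MAP − MLE = -2.2857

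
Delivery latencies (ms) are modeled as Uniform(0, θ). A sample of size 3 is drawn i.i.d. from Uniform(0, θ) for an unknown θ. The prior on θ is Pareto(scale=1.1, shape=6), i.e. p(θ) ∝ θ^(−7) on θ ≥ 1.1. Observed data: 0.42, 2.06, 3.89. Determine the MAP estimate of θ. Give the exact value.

θ̂_MAP = 3.89

The Uniform(0, θ) likelihood is θ^(−n) for θ ≥ max(xᵢ), zero otherwise. Here max(xᵢ) = 3.89.
Posterior ∝ θ^(−7) · θ^(−3) = θ^(−10) on θ ≥ max(1.1, 3.89) = 3.89.
This density is strictly decreasing in θ, so the posterior mode lies at the lower boundary of the support.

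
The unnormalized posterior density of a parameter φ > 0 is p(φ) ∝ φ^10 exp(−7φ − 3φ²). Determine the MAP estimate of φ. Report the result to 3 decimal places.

φ̂_MAP = 0.833

ℓ'(φ) = 10/φ − 7 − 6φ. Setting this to zero and multiplying by φ: 6φ² + 7φ − 10 = 0.
φ = (−7 + √(7² + 4·6·10)) / (2·6) = (−7 + √289) / 12 = (−7 + 17)/12 = 5/6.
ℓ''(φ) = −10/φ² − 6 < 0, confirming a maximum.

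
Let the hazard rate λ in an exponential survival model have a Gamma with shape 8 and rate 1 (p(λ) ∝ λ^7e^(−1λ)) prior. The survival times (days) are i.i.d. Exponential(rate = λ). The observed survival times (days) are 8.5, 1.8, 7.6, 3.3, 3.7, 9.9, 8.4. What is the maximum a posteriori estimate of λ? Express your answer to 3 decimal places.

The Exponential(rate=λ) likelihood is ∝ λ^n e^(−λΣtᵢ). Here n = 7 and Σtᵢ = 8.5 + 1.8 + 7.6 + 3.3 + 3.7 + 9.9 + 8.4 = 43.2.
Posterior ∝ λ^7e^(−1λ) · λ^7e^(−43.2λ) = λ^14e^(−44.2λ), i.e. Gamma(15, 44.2).
Mode = (a−1)/b = 14/44.2 ≈ 0.317.

λ̂_MAP = 0.317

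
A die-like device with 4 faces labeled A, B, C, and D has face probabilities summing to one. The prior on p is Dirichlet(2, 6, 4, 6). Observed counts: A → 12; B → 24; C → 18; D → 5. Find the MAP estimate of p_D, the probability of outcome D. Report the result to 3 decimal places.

The posterior is Dirichlet(αᵢ + nᵢ) = Dirichlet(14, 30, 22, 11).
For a Dirichlet(a₁,…,a_K) with all aᵢ > 1, the mode has j-th component (aⱼ − 1)/(Σaᵢ − K).
Here Σaᵢ = 77 and K = 4, so p_D = (11 − 1)/(77 − 4) = 10/73 ≈ 0.137.

MAP estimate of p_D = 0.137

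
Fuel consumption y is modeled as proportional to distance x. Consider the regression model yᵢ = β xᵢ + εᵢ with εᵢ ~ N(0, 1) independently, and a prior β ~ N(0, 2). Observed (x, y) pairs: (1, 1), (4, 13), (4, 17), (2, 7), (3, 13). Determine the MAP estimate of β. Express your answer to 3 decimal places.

β̂_MAP = 3.742

log p(β | y) = −Σ(yᵢ − βxᵢ)²/(2·1) − β²/(2·2) + const.
Setting the derivative to zero: Σxᵢ(yᵢ − βxᵢ)/1 − β/2 = 0, so β = Σxᵢyᵢ / (Σxᵢ² + σ²/τ²).
Σxᵢyᵢ = 1·1 + 4·13 + 4·17 + 2·7 + 3·13 = 174; Σxᵢ² = 46; σ²/τ² = 0.5.
β̂_MAP = 174 / (46 + 0.5) = 174/46.5 ≈ 3.742.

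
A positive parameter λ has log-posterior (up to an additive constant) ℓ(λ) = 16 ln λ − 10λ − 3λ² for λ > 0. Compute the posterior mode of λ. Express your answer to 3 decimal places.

λ̂_MAP = 1.000

ℓ'(λ) = 16/λ − 10 − 6λ. Setting this to zero and multiplying by λ: 6λ² + 10λ − 16 = 0.
λ = (−10 + √(10² + 4·6·16)) / (2·6) = (−10 + √484) / 12 = (−10 + 22)/12 = 1.
ℓ''(λ) = −16/λ² − 6 < 0, confirming a maximum.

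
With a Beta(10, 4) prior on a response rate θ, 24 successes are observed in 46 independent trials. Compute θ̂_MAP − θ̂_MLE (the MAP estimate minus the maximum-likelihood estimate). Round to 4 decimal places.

Posterior is Beta(34, 26); MAP = (34−1)/(60−2) = 33/58 ≈ 0.56897.
MLE ignores the prior: θ̂_MLE = k/n = 24/46 ≈ 0.52174.
Difference = 33/58 − 24/46 = 63/1334 ≈ 0.0472.

MAP − MLE = 0.0472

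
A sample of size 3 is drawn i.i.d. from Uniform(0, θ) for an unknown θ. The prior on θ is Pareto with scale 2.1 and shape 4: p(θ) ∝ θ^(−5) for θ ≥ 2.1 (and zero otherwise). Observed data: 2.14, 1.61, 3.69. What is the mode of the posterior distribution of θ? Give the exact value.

θ̂_MAP = 3.69

The Uniform(0, θ) likelihood is θ^(−n) for θ ≥ max(xᵢ), zero otherwise. Here max(xᵢ) = 3.69.
Posterior ∝ θ^(−5) · θ^(−3) = θ^(−8) on θ ≥ max(2.1, 3.69) = 3.69.
This density is strictly decreasing in θ, so the posterior mode lies at the lower boundary of the support.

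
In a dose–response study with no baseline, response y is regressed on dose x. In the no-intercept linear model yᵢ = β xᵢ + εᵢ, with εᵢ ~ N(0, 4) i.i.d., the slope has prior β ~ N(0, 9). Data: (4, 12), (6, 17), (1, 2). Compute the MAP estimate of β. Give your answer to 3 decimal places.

β̂_MAP = 2.844

log p(β | y) = −Σ(yᵢ − βxᵢ)²/(2·4) − β²/(2·9) + const.
Setting the derivative to zero: Σxᵢ(yᵢ − βxᵢ)/4 − β/9 = 0, so β = Σxᵢyᵢ / (Σxᵢ² + σ²/τ²).
Σxᵢyᵢ = 4·12 + 6·17 + 1·2 = 152; Σxᵢ² = 53; σ²/τ² = 4/9.
β̂_MAP = 152 / (53 + 4/9) = 152/(481/9) = 1368/481 ≈ 2.844.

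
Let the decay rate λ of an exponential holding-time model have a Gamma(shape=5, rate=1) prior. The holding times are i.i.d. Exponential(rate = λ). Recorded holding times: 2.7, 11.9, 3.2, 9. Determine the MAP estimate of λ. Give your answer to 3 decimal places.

The Exponential(rate=λ) likelihood is ∝ λ^n e^(−λΣtᵢ). Here n = 4 and Σtᵢ = 2.7 + 11.9 + 3.2 + 9 = 26.8.
Posterior ∝ λ^4e^(−1λ) · λ^4e^(−26.8λ) = λ^8e^(−27.8λ), i.e. Gamma(9, 27.8).
Mode = (a−1)/b = 8/27.8 ≈ 0.288.

λ̂_MAP = 0.288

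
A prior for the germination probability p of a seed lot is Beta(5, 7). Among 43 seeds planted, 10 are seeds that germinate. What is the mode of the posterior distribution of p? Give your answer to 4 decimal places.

Prior: Beta(5, 7).
Data: 10 successes in 43 trials. The binomial likelihood contributes p^10(1−p)^33, so the posterior is Beta(5+10, 7+33) = Beta(15, 40).
For Beta(a, b) with a, b > 1 the mode is (a−1)/(a+b−2) = 14/53 ≈ 0.2642.

p̂_MAP = 0.2642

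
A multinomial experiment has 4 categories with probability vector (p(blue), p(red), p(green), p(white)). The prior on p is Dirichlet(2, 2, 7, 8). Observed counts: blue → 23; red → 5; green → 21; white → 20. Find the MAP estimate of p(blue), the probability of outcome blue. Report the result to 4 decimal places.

The posterior is Dirichlet(αᵢ + nᵢ) = Dirichlet(25, 7, 28, 28).
For a Dirichlet(a₁,…,a_K) with all aᵢ > 1, the mode has j-th component (aⱼ − 1)/(Σaᵢ − K).
Here Σaᵢ = 88 and K = 4, so p(blue) = (25 − 1)/(88 − 4) = 24/84 ≈ 0.2857.

MAP estimate of p(blue) = 0.2857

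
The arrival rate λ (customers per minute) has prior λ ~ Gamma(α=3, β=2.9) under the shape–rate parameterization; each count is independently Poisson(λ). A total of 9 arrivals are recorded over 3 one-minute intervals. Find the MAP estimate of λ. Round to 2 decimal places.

λ̂_MAP = 1.86

Σxᵢ = 9, n = 3.
Posterior ∝ λ^2e^(−2.9λ) · λ^9e^(−3λ) = λ^11e^(−5.9λ), i.e. Gamma(shape=12, rate=5.9).
The mode of a Gamma(a, b) with a ≥ 1 (shape–rate) is (a−1)/b = 11/5.9 ≈ 1.86.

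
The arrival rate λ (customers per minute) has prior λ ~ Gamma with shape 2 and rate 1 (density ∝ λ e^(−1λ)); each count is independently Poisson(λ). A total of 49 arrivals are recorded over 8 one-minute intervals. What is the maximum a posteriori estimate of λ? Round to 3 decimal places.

Σxᵢ = 49, n = 8.
Posterior ∝ λe^(−1λ) · λ^49e^(−8λ) = λ^50e^(−9λ), i.e. Gamma(shape=51, rate=9).
The mode of a Gamma(a, b) with a ≥ 1 (shape–rate) is (a−1)/b = 50/9 ≈ 5.556.

λ̂_MAP = 5.556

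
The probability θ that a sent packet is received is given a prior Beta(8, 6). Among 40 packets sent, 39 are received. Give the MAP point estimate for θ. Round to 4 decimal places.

θ̂_MAP = 0.8846

Prior: Beta(8, 6).
Data: 39 successes in 40 trials. The binomial likelihood contributes θ^39(1−θ)^1, so the posterior is Beta(8+39, 6+1) = Beta(47, 7).
For Beta(a, b) with a, b > 1 the mode is (a−1)/(a+b−2) = 46/52 ≈ 0.8846.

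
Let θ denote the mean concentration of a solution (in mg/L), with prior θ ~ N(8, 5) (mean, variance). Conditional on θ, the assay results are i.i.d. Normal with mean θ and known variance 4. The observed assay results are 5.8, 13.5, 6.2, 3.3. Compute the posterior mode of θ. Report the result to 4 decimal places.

n = 4; x̄ = (5.8 + 13.5 + 6.2 + 3.3)/4 = 28.8/4 = 7.2.
For a Normal prior and Normal likelihood with known variance, the posterior is Normal; its mode equals its mean, the precision-weighted average.
Prior precision 1/σ₀² = 1/5 = 0.2; data precision n/σ² = 4/4 = 1.
θ̂ = (0.2·8 + 1·7.2) / (0.2 + 1) = 8.8/1.2 = 22/3 ≈ 7.3333.

θ̂_MAP = 7.3333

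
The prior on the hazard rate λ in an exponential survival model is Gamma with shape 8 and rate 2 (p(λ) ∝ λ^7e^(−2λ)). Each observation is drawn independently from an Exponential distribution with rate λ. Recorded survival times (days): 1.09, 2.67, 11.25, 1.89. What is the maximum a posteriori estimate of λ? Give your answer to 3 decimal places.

λ̂_MAP = 0.582

The Exponential(rate=λ) likelihood is ∝ λ^n e^(−λΣtᵢ). Here n = 4 and Σtᵢ = 1.09 + 2.67 + 11.25 + 1.89 = 16.90.
Posterior ∝ λ^7e^(−2λ) · λ^4e^(−16.90λ) = λ^11e^(−18.90λ), i.e. Gamma(12, 18.90).
Mode = (a−1)/b = 11/18.90 ≈ 0.582.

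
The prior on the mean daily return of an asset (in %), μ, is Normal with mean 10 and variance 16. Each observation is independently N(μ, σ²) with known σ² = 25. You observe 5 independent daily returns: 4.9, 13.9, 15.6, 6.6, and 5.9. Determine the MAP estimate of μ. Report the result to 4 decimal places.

n = 5; x̄ = (4.9 + 13.9 + 15.6 + 6.6 + 5.9)/5 = 46.9/5 = 9.38.
For a Normal prior and Normal likelihood with known variance, the posterior is Normal; its mode equals its mean, the precision-weighted average.
Prior precision 1/σ₀² = 1/16 = 0.0625; data precision n/σ² = 5/25 = 0.2.
μ̂ = (0.0625·10 + 0.2·9.38) / (0.0625 + 0.2) = 2.501/0.2625 = 5002/525 ≈ 9.5276.

μ̂_MAP = 9.5276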